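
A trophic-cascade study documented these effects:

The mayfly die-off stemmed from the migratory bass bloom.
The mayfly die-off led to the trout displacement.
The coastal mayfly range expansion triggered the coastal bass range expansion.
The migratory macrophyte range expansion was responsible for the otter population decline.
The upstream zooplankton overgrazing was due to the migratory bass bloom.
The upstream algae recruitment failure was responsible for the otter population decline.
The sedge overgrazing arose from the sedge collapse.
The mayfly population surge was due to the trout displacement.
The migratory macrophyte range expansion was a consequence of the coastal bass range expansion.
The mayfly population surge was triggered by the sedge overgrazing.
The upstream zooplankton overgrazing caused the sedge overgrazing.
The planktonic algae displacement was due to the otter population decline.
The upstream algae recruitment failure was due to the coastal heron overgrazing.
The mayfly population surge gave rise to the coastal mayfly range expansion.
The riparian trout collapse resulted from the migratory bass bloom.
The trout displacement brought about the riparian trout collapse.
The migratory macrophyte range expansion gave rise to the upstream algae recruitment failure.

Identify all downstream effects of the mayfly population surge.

the coastal bass range expansion, the coastal mayfly range expansion, the migratory macrophyte range expansion, the otter population decline, the planktonic algae displacement, the upstream algae recruitment failure

Direct effects: the coastal mayfly range expansion.
2 steps out: the coastal bass range expansion.
3 steps out: the migratory macrophyte range expansion.
4 steps out: the upstream algae recruitment failure, the otter population decline.
5 steps out: the planktonic algae displacement.
Not reachable from it: the coastal heron overgrazing, the migratory bass bloom, the mayfly die-off, the trout displacement, the sedge collapse, the riparian trout collapse, the upstream zooplankton overgrazing, the sedge overgrazing.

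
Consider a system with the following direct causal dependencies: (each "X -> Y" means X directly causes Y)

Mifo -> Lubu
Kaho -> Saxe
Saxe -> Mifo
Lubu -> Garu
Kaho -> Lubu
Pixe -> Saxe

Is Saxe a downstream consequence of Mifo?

Mifo leads to Lubu, Garu; Saxe is not among them.

No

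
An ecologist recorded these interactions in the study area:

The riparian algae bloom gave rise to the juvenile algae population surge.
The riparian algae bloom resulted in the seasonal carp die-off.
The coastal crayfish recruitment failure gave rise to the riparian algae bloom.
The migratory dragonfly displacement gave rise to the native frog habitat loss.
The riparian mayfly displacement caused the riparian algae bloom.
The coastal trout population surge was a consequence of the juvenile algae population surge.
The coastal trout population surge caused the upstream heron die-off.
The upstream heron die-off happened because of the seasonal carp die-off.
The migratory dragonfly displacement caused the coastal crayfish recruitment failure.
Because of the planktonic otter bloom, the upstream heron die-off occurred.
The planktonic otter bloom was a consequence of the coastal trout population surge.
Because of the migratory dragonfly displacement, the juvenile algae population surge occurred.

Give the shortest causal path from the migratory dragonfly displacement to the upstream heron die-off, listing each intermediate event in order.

the migratory dragonfly displacement → the juvenile algae population surge
the juvenile algae population surge → the coastal trout population surge
the coastal trout population surge → the upstream heron die-off
Length: 3 steps.

the migratory dragonfly displacement → the juvenile algae population surge → the coastal trout population surge → the upstream heron die-off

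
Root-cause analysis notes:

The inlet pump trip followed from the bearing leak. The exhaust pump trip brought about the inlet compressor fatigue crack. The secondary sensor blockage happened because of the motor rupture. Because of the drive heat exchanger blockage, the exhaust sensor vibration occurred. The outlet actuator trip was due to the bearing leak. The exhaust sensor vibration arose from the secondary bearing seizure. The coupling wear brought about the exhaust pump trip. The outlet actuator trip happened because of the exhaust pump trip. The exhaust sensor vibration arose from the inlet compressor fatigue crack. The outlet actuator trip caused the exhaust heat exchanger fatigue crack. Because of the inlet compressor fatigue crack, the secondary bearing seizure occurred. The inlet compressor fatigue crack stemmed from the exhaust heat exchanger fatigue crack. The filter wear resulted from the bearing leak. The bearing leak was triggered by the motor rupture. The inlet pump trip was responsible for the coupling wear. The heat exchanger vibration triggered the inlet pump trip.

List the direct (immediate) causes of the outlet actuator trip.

Upstream contributors include the motor rupture, the heat exchanger vibration, the inlet pump trip, the coupling wear, but only the bearing leak, the exhaust pump trip feed directly into the outlet actuator trip.

the bearing leak, the exhaust pump trip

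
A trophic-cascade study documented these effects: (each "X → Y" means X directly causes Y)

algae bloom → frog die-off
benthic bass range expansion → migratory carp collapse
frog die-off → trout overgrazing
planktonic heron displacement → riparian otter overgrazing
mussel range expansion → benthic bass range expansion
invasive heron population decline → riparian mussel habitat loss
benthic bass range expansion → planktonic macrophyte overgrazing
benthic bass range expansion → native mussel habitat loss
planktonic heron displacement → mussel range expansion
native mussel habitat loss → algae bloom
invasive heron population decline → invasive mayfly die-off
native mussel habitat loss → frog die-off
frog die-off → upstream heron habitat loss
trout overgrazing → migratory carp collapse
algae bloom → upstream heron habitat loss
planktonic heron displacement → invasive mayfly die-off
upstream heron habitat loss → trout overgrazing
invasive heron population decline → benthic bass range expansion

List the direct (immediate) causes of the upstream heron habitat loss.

the algae bloom, the frog die-off

Upstream contributors include the invasive heron population decline, the planktonic heron displacement, the mussel range expansion, the benthic bass range expansion, the native mussel habitat loss, but only the algae bloom, the frog die-off feed directly into the upstream heron habitat loss.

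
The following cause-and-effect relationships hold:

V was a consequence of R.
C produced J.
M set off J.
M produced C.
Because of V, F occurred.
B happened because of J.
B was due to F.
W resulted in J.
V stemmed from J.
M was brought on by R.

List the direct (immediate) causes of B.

F, J

Upstream contributors include R, M, C, V, W, but only F, J feed directly into B.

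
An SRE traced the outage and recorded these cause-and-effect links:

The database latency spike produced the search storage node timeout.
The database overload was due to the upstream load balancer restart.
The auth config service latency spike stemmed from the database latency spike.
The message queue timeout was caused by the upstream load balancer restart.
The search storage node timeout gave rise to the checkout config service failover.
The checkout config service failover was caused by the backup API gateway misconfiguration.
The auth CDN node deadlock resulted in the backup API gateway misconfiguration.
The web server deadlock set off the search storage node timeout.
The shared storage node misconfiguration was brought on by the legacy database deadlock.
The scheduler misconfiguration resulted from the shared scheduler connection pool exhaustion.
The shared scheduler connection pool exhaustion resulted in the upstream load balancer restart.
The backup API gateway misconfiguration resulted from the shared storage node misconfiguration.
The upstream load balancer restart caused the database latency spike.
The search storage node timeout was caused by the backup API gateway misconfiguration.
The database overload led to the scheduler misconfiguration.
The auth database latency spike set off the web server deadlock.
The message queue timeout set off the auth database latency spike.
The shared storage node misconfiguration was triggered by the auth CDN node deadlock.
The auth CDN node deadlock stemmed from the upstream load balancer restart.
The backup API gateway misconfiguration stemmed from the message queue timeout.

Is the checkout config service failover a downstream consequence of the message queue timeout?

There is a causal chain: the message queue timeout → the backup API gateway misconfiguration → the checkout config service failover.

Yes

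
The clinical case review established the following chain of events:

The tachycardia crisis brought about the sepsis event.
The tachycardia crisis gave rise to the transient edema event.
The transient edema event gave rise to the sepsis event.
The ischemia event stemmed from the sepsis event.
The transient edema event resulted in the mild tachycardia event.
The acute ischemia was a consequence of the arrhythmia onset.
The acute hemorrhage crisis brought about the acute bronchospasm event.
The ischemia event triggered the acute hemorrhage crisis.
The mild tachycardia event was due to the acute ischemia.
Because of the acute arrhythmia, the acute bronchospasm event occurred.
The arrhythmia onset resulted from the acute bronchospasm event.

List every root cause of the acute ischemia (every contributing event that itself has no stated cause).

Tracing upstream from the acute ischemia: the acute ischemia ← the arrhythmia onset ← the acute bronchospasm event ← the acute hemorrhage crisis ← the ischemia event ← the sepsis event ← the tachycardia crisis.
A separate upstream branch: the acute ischemia ← the arrhythmia onset ← the acute bronchospasm event ← the acute arrhythmia.
Each of those chain origins has no stated cause.

the acute arrhythmia, the tachycardia crisis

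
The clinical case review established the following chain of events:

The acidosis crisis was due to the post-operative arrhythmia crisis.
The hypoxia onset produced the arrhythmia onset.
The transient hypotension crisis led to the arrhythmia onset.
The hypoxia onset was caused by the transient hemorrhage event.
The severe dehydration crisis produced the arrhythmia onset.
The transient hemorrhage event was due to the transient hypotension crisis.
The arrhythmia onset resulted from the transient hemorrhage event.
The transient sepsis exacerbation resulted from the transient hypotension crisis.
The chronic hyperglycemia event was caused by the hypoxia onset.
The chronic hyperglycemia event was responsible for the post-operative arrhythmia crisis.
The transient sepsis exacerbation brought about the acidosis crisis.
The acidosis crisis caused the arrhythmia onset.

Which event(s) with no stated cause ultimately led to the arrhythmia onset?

the severe dehydration crisis, the transient hypotension crisis

Tracing upstream from the arrhythmia onset: the arrhythmia onset ← the transient hypotension crisis.
A separate upstream branch: the arrhythmia onset ← the severe dehydration crisis.
Each of those chain origins has no stated cause.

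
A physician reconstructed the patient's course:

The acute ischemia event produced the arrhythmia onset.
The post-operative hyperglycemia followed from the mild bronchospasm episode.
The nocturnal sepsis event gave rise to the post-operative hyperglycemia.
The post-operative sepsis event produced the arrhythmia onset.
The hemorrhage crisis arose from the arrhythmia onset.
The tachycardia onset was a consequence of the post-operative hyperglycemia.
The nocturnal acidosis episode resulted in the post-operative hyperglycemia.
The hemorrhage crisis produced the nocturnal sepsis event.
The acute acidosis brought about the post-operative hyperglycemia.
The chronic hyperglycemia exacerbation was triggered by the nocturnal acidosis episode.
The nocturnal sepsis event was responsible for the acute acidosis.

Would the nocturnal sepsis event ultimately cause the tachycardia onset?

Yes

There is a causal chain: the nocturnal sepsis event → the post-operative hyperglycemia → the tachycardia onset.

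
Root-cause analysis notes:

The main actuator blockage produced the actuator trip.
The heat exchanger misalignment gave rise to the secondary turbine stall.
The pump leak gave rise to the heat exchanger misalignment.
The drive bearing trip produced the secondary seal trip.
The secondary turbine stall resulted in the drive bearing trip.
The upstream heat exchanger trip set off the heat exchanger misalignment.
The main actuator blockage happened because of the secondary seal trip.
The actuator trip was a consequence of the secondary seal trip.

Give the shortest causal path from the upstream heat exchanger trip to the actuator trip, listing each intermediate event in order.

the upstream heat exchanger trip → the heat exchanger misalignment → the secondary turbine stall → the drive bearing trip → the secondary seal trip → the actuator trip

the upstream heat exchanger trip → the heat exchanger misalignment
the heat exchanger misalignment → the secondary turbine stall
the secondary turbine stall → the drive bearing trip
the drive bearing trip → the secondary seal trip
the secondary seal trip → the actuator trip
Length: 5 steps.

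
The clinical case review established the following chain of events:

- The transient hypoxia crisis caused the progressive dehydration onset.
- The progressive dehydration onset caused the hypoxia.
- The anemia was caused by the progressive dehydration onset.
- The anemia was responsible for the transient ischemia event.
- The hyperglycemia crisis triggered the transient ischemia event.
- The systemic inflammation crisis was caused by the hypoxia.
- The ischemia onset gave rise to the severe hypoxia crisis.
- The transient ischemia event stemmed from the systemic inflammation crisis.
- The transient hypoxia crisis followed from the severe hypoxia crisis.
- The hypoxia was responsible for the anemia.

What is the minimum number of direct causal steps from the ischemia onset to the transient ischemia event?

Shortest chain: the ischemia onset → the severe hypoxia crisis → the transient hypoxia crisis → the progressive dehydration onset → the anemia → the transient ischemia event.

5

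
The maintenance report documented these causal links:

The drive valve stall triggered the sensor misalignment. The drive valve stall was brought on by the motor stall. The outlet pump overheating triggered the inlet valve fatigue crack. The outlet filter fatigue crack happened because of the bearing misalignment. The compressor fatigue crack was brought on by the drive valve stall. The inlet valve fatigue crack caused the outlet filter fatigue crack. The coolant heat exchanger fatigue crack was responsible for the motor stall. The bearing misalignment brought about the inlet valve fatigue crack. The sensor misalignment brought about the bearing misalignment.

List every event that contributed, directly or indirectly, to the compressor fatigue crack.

the coolant heat exchanger fatigue crack, the drive valve stall, the motor stall

Immediate cause of the compressor fatigue crack: the drive valve stall.
Further upstream: the coolant heat exchanger fatigue crack, the motor stall.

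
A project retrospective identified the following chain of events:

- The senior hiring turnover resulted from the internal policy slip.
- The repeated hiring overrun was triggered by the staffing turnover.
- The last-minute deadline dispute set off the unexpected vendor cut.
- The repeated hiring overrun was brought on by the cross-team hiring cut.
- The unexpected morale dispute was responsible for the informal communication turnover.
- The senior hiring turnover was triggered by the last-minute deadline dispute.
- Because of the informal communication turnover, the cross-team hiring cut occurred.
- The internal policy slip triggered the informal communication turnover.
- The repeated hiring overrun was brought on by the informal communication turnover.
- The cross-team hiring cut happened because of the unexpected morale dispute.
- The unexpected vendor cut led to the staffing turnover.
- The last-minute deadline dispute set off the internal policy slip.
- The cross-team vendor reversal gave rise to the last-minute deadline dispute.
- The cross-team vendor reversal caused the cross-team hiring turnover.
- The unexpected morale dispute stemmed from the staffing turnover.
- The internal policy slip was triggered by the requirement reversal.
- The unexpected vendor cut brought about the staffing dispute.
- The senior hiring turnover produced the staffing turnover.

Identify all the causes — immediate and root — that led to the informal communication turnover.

the cross-team vendor reversal, the internal policy slip, the last-minute deadline dispute, the requirement reversal, the senior hiring turnover, the staffing turnover, the unexpected morale dispute, the unexpected vendor cut

Immediate causes of the informal communication turnover: the internal policy slip, the unexpected morale dispute.
Further upstream: the cross-team vendor reversal, the last-minute deadline dispute, the unexpected vendor cut, the senior hiring turnover, the staffing turnover, the requirement reversal.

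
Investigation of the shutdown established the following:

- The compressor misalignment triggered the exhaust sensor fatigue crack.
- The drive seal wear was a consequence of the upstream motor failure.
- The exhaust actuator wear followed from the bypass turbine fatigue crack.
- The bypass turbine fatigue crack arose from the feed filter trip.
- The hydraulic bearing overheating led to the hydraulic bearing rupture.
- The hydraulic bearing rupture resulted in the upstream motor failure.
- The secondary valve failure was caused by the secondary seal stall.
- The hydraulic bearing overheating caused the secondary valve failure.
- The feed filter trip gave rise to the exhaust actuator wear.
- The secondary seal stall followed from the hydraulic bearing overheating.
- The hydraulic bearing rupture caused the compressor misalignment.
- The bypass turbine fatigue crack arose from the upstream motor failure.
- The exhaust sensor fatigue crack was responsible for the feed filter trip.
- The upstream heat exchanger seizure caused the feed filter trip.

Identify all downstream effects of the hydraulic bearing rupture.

Direct effects: the compressor misalignment, the upstream motor failure.
2 steps out: the exhaust sensor fatigue crack, the drive seal wear, the bypass turbine fatigue crack.
3 steps out: the feed filter trip, the exhaust actuator wear.
Not reachable from it: the hydraulic bearing overheating, the secondary seal stall, the upstream heat exchanger seizure, the secondary valve failure.

the bypass turbine fatigue crack, the compressor misalignment, the drive seal wear, the exhaust actuator wear, the exhaust sensor fatigue crack, the feed filter trip, the upstream motor failure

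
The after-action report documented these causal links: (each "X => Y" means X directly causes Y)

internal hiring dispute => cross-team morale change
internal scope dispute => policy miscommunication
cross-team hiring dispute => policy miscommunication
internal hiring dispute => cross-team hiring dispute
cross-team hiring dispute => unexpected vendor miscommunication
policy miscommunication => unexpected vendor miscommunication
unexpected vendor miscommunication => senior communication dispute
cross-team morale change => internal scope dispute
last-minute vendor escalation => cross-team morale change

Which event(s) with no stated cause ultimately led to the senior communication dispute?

the internal hiring dispute, the last-minute vendor escalation

Tracing upstream from the senior communication dispute: the senior communication dispute ← the unexpected vendor miscommunication ← the cross-team hiring dispute ← the internal hiring dispute.
A separate upstream branch: the senior communication dispute ← the unexpected vendor miscommunication ← the policy miscommunication ← the internal scope dispute ← the cross-team morale change ← the last-minute vendor escalation.
Each of those chain origins has no stated cause.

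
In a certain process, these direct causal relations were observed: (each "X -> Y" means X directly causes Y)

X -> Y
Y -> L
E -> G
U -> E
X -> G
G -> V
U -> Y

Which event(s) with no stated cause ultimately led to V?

U, X

Tracing upstream from V: V ← G ← E ← U.
A separate upstream branch: V ← G ← X.
Each of those chain origins has no stated cause.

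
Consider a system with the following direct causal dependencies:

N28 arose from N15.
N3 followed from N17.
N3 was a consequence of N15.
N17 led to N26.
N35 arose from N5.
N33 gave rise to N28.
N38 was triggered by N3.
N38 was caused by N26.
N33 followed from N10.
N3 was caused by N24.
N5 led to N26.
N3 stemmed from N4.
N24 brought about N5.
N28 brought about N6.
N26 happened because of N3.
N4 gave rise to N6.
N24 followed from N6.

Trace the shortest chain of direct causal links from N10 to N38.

N10 → N33 → N28 → N6 → N24 → N3 → N38

N10 → N33
N33 → N28
N28 → N6
N6 → N24
N24 → N3
N3 → N38
Length: 6 steps.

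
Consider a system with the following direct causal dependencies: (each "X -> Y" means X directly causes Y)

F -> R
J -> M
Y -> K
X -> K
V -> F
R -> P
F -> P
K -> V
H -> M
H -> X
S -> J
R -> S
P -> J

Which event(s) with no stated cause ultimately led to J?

Tracing upstream from J: J ← P ← F ← V ← K ← X ← H.
A separate upstream branch: J ← P ← F ← V ← K ← Y.
Each of those chain origins has no stated cause.

H, Y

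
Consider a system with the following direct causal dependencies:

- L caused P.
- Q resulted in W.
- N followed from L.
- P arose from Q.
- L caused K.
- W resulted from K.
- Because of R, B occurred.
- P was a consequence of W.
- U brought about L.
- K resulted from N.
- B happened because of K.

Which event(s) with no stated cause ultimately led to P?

Q, U

Tracing upstream from P: P ← L ← U.
A separate upstream branch: P ← Q.
Each of those chain origins has no stated cause.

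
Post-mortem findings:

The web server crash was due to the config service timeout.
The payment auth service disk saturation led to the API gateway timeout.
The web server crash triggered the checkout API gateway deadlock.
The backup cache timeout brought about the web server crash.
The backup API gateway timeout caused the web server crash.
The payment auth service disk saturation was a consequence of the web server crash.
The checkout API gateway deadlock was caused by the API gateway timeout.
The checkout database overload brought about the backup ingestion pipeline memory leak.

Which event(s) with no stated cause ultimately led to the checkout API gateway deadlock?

the backup API gateway timeout, the backup cache timeout, the config service timeout

Tracing upstream from the checkout API gateway deadlock: the checkout API gateway deadlock ← the web server crash ← the config service timeout.
A separate upstream branch: the checkout API gateway deadlock ← the web server crash ← the backup cache timeout.
A separate upstream branch: the checkout API gateway deadlock ← the web server crash ← the backup API gateway timeout.
Each of those chain origins has no stated cause.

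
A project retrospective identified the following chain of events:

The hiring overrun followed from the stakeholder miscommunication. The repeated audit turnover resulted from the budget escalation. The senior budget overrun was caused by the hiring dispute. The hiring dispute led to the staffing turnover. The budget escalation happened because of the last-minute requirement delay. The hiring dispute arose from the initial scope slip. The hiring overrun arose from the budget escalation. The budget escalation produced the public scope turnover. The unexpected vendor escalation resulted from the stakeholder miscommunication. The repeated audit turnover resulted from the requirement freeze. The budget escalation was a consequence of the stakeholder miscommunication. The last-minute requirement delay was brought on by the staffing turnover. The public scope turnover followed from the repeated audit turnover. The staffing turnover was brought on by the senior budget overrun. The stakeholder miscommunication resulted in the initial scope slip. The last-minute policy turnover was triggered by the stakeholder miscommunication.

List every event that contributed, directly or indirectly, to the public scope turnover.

the budget escalation, the hiring dispute, the initial scope slip, the last-minute requirement delay, the repeated audit turnover, the requirement freeze, the senior budget overrun, the staffing turnover, the stakeholder miscommunication

Immediate causes of the public scope turnover: the budget escalation, the repeated audit turnover.
Further upstream: the stakeholder miscommunication, the initial scope slip, the hiring dispute, the senior budget overrun, the staffing turnover, the last-minute requirement delay, the requirement freeze.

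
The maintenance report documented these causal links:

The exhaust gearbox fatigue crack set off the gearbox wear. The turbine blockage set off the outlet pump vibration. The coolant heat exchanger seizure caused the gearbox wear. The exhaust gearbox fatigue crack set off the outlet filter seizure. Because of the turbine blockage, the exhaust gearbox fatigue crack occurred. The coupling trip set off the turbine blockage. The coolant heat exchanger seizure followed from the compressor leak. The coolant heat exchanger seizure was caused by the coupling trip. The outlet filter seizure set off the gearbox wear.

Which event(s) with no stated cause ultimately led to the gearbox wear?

the compressor leak, the coupling trip

Tracing upstream from the gearbox wear: the gearbox wear ← the coolant heat exchanger seizure ← the compressor leak.
A separate upstream branch: the gearbox wear ← the coolant heat exchanger seizure ← the coupling trip.
Each of those chain origins has no stated cause.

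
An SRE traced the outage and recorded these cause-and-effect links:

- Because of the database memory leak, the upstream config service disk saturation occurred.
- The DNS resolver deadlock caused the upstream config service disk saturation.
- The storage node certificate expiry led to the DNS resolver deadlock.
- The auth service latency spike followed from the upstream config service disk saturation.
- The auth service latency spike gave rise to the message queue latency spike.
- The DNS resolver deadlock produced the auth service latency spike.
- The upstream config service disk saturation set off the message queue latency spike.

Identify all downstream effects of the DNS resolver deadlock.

Direct effects: the upstream config service disk saturation, the auth service latency spike.
2 steps out: the message queue latency spike.
Not reachable from it: the storage node certificate expiry, the database memory leak.

the auth service latency spike, the message queue latency spike, the upstream config service disk saturation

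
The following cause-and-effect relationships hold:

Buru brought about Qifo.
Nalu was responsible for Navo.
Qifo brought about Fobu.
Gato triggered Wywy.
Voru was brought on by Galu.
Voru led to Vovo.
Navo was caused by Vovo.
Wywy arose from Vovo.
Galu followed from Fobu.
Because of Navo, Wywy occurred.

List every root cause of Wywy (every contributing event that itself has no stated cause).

Buru, Gato, Nalu

Tracing upstream from Wywy: Wywy ← Gato.
A separate upstream branch: Wywy ← Vovo ← Voru ← Galu ← Fobu ← Qifo ← Buru.
A separate upstream branch: Wywy ← Navo ← Nalu.
Each of those chain origins has no stated cause.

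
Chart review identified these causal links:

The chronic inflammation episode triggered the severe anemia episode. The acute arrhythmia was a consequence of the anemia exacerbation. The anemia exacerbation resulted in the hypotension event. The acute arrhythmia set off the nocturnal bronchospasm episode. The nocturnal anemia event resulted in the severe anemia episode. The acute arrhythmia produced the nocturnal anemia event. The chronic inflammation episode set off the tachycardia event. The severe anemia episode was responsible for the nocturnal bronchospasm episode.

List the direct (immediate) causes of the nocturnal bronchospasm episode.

Upstream contributors include the chronic inflammation episode, the anemia exacerbation, the nocturnal anemia event, but only the acute arrhythmia, the severe anemia episode feed directly into the nocturnal bronchospasm episode.

the acute arrhythmia, the severe anemia episode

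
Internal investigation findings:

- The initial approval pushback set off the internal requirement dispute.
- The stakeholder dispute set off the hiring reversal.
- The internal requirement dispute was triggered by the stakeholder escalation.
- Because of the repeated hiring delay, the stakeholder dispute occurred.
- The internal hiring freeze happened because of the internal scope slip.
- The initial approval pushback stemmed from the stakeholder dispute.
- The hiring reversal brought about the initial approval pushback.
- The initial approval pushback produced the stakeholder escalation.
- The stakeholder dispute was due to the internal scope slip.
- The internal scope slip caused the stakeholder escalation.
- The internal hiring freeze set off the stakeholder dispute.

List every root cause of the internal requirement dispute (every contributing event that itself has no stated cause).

Tracing upstream from the internal requirement dispute: the internal requirement dispute ← the stakeholder escalation ← the internal scope slip.
A separate upstream branch: the internal requirement dispute ← the initial approval pushback ← the stakeholder dispute ← the repeated hiring delay.
Each of those chain origins has no stated cause.

the internal scope slip, the repeated hiring delay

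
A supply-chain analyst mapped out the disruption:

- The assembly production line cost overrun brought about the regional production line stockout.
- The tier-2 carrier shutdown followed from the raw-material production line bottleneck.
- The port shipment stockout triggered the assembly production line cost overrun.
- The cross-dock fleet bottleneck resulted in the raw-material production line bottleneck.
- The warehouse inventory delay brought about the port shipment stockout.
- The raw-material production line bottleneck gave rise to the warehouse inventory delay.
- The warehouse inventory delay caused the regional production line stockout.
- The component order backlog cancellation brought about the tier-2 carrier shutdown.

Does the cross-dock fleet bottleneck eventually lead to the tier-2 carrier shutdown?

Yes

There is a causal chain: the cross-dock fleet bottleneck → the raw-material production line bottleneck → the tier-2 carrier shutdown.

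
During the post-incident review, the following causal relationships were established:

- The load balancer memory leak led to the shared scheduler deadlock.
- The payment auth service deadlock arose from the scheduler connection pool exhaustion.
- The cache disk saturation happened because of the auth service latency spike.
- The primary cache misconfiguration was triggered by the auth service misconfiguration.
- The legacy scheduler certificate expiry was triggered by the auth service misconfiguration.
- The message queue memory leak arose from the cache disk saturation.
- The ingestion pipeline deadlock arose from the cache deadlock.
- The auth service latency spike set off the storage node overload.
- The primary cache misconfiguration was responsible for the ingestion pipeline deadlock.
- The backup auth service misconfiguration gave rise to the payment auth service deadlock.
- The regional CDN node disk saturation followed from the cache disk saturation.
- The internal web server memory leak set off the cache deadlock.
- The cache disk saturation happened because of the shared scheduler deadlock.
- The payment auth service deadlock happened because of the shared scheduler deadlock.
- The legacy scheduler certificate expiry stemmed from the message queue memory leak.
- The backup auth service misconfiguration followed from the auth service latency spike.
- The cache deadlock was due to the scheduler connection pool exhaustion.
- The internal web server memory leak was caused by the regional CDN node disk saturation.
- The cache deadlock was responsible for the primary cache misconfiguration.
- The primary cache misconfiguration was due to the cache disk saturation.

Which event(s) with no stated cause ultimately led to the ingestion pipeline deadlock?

Tracing upstream from the ingestion pipeline deadlock: the ingestion pipeline deadlock ← the primary cache misconfiguration ← the cache disk saturation ← the auth service latency spike.
A separate upstream branch: the ingestion pipeline deadlock ← the primary cache misconfiguration ← the cache disk saturation ← the shared scheduler deadlock ← the load balancer memory leak.
A separate upstream branch: the ingestion pipeline deadlock ← the cache deadlock ← the scheduler connection pool exhaustion.
A separate upstream branch: the ingestion pipeline deadlock ← the primary cache misconfiguration ← the auth service misconfiguration.
Each of those chain origins has no stated cause.

the auth service latency spike, the auth service misconfiguration, the load balancer memory leak, the scheduler connection pool exhaustion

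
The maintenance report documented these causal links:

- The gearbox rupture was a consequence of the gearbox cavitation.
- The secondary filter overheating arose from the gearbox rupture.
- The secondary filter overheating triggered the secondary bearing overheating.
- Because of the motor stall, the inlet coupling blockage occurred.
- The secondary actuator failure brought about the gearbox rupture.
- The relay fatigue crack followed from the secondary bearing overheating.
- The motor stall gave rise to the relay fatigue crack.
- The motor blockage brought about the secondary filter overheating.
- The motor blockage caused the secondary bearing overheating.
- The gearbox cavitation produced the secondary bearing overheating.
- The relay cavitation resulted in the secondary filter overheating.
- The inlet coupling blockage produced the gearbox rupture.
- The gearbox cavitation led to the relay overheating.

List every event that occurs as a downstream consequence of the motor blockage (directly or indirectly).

the relay fatigue crack, the secondary bearing overheating, the secondary filter overheating

Direct effects: the secondary filter overheating, the secondary bearing overheating.
2 steps out: the relay fatigue crack.
Not reachable from it: the gearbox cavitation, the relay overheating, the relay cavitation, the motor stall, the secondary actuator failure, the inlet coupling blockage, the gearbox rupture.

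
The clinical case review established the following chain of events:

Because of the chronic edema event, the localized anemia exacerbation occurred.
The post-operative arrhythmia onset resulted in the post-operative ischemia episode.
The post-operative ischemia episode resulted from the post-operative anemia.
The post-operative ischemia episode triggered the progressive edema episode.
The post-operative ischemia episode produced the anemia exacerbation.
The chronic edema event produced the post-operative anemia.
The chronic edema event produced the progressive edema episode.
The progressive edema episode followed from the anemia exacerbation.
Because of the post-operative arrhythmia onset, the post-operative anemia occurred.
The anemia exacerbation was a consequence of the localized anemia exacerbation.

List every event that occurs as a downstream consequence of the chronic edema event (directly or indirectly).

the anemia exacerbation, the localized anemia exacerbation, the post-operative anemia, the post-operative ischemia episode, the progressive edema episode

Direct effects: the post-operative anemia, the localized anemia exacerbation, the progressive edema episode.
2 steps out: the post-operative ischemia episode, the anemia exacerbation.
Not reachable from it: the post-operative arrhythmia onset.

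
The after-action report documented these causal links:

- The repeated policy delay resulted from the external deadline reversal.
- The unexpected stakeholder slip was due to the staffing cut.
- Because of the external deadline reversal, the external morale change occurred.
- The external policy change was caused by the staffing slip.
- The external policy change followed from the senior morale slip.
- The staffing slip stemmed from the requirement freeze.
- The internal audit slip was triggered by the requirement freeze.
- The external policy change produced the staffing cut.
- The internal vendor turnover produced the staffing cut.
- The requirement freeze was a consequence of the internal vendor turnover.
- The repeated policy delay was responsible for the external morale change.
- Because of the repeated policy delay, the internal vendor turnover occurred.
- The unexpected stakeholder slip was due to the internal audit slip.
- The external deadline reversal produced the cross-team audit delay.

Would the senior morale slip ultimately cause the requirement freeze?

No

The senior morale slip leads to the external policy change, the staffing cut, the unexpected stakeholder slip; the requirement freeze is not among them.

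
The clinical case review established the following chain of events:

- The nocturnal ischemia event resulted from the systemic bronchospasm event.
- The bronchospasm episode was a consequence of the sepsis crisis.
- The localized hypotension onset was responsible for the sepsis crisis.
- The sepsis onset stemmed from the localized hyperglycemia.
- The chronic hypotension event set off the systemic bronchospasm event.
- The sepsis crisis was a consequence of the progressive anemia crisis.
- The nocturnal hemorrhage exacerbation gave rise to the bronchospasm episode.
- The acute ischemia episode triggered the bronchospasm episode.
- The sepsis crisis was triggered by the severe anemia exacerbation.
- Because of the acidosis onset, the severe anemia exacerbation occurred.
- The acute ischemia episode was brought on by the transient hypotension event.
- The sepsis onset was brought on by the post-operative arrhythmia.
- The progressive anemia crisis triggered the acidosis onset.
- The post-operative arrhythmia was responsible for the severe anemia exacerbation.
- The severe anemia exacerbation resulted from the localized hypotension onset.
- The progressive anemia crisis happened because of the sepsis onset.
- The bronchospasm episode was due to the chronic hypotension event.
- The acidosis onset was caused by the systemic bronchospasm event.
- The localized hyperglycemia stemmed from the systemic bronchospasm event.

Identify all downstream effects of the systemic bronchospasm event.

the acidosis onset, the bronchospasm episode, the localized hyperglycemia, the nocturnal ischemia event, the progressive anemia crisis, the sepsis crisis, the sepsis onset, the severe anemia exacerbation

Direct effects: the localized hyperglycemia, the nocturnal ischemia event, the acidosis onset.
2 steps out: the sepsis onset, the severe anemia exacerbation.
3 steps out: the progressive anemia crisis, the sepsis crisis.
4 steps out: the bronchospasm episode.
Not reachable from it: the chronic hypotension event, the transient hypotension event, the post-operative arrhythmia, the localized hypotension onset, the acute ischemia episode, the nocturnal hemorrhage exacerbation.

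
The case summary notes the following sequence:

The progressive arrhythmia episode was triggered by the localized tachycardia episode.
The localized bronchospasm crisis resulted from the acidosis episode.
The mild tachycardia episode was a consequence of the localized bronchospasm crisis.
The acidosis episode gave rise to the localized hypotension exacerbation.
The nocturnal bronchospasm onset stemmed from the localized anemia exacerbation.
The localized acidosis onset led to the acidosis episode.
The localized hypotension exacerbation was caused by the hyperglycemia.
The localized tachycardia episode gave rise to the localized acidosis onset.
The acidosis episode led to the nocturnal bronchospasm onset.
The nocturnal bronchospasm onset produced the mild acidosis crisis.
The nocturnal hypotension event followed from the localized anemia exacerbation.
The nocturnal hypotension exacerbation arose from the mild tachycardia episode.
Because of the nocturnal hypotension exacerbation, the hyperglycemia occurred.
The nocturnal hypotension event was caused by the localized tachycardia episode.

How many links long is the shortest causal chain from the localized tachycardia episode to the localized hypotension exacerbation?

3

Shortest chain: the localized tachycardia episode → the localized acidosis onset → the acidosis episode → the localized hypotension exacerbation.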